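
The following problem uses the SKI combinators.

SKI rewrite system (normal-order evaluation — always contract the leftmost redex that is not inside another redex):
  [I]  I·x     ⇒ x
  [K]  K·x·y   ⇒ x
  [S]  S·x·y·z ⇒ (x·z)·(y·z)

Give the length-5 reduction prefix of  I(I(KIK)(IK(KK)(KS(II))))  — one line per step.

Answer: after 5 steps: K(KK)(KS(II))

Derivation:
  start: I(I(KIK)(IK(KK)(KS(II))))
  →1  I(KIK)(IK(KK)(KS(II)))
  →2  KIK(IK(KK)(KS(II)))
  →3  I(IK(KK)(KS(II)))
  →4  IK(KK)(KS(II))
  →5  K(KK)(KS(II))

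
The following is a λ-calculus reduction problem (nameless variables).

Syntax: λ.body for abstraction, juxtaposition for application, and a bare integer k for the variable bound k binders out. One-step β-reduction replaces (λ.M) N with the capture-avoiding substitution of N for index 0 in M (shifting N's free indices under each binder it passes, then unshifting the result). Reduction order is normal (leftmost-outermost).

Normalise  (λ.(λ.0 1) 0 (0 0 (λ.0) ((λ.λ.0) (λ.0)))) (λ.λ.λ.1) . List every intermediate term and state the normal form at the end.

Answer: normal form = λ.λ.0  (in 7 steps)

Reduction:
  start: (λ.(λ.0 1) 0 (0 0 (λ.0) ((λ.λ.0) (λ.0)))) (λ.λ.λ.1)
  →1  (λ.0 (λ.λ.λ.1)) (λ.λ.λ.1) ((λ.λ.λ.1) (λ.λ.λ.1) (λ.0) ((λ.λ.0) (λ.0)))
  →2  (λ.λ.λ.1) (λ.λ.λ.1) ((λ.λ.λ.1) (λ.λ.λ.1) (λ.0) ((λ.λ.0) (λ.0)))
  →3  (λ.λ.1) ((λ.λ.λ.1) (λ.λ.λ.1) (λ.0) ((λ.λ.0) (λ.0)))
  →4  λ.(λ.λ.λ.1) (λ.λ.λ.1) (λ.0) ((λ.λ.0) (λ.0))
  →5  λ.(λ.λ.1) (λ.0) ((λ.λ.0) (λ.0))
  →6  λ.(λ.λ.0) ((λ.λ.0) (λ.0))
  →7  λ.λ.0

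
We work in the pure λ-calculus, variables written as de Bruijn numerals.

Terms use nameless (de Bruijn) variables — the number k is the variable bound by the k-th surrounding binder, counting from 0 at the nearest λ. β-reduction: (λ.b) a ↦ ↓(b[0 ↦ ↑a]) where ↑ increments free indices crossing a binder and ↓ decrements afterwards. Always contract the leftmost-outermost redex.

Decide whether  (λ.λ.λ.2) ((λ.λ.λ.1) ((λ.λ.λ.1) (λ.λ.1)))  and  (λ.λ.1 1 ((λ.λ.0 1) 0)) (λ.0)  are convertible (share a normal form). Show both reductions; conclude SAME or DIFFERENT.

Answer: DIFFERENT — A ⇓ λ.λ.λ.λ.1, B ⇓ λ.λ.0 1

Reduction:
Term A:
  start: (λ.λ.λ.2) ((λ.λ.λ.1) ((λ.λ.λ.1) (λ.λ.1)))
  →1  λ.λ.(λ.λ.λ.1) ((λ.λ.λ.1) (λ.λ.1))
  →2  λ.λ.λ.λ.1

Term B:
  start: (λ.λ.1 1 ((λ.λ.0 1) 0)) (λ.0)
  →1  λ.(λ.0) (λ.0) ((λ.λ.0 1) 0)
  →2  λ.(λ.0) ((λ.λ.0 1) 0)
  →3  λ.(λ.λ.0 1) 0
  →4  λ.λ.0 1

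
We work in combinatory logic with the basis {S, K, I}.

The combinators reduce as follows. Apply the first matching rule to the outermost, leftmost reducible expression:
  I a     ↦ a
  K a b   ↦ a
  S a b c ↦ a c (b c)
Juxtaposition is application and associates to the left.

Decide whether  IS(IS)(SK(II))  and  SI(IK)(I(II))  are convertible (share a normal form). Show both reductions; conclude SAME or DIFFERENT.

Answer: DIFFERENT — A ⇓ SS(SKI), B ⇓ KI

Derivation:
Term A:
  start: IS(IS)(SK(II))
  step 1: S(IS)(SK(II))
  step 2: SS(SK(II))
  step 3: SS(SKI)

Term B:
  start: SI(IK)(I(II))
  step 1: I(I(II))(IK(I(II)))
  step 2: I(II)(IK(I(II)))
  step 3: II(IK(I(II)))
  step 4: I(IK(I(II)))
  step 5: IK(I(II))
  step 6: K(I(II))
  step 7: K(II)
  step 8: KI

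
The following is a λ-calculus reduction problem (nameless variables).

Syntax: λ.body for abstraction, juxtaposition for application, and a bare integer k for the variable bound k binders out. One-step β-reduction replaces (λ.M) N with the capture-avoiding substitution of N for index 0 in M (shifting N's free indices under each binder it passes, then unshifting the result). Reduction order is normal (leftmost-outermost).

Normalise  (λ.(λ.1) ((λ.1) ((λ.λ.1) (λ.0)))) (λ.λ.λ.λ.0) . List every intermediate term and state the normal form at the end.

  start: (λ.(λ.1) ((λ.1) ((λ.λ.1) (λ.0)))) (λ.λ.λ.λ.0)
  →1  (λ.λ.λ.λ.λ.0) ((λ.λ.λ.λ.λ.0) ((λ.λ.1) (λ.0)))
  →2  λ.λ.λ.λ.0

Answer: normal form = λ.λ.λ.λ.0  (in 2 steps)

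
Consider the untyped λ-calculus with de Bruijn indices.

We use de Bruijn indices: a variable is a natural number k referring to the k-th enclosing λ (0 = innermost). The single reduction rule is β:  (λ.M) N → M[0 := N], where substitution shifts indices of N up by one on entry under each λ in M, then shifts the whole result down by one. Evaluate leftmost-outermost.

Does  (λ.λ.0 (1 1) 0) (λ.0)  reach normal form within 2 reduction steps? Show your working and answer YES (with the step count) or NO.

Answer: YES — reaches normal form λ.0 (λ.0) 0 in 2 ≤ 2 steps

Working:
  start: (λ.λ.0 (1 1) 0) (λ.0)
  step 1: λ.0 ((λ.0) (λ.0)) 0
  step 2: λ.0 (λ.0) 0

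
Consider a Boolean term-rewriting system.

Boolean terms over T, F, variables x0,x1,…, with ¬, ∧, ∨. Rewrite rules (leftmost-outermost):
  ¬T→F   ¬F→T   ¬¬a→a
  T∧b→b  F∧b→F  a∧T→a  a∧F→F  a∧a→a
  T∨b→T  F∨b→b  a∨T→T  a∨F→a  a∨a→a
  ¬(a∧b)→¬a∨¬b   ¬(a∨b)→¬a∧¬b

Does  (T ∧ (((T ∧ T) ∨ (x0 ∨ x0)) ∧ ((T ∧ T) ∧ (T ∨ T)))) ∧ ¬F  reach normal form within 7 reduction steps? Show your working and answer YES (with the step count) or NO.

Answer: NO — after 7 steps the term is T ∧ ¬F, not yet normal

Reduction:
  start: (T ∧ (((T ∧ T) ∨ (x0 ∨ x0)) ∧ ((T ∧ T) ∧ (T ∨ T)))) ∧ ¬F
  →1  (((T ∧ T) ∨ (x0 ∨ x0)) ∧ ((T ∧ T) ∧ (T ∨ T))) ∧ ¬F
  →2  ((T ∨ (x0 ∨ x0)) ∧ ((T ∧ T) ∧ (T ∨ T))) ∧ ¬F
  →3  (T ∧ ((T ∧ T) ∧ (T ∨ T))) ∧ ¬F
  →4  ((T ∧ T) ∧ (T ∨ T)) ∧ ¬F
  →5  (T ∧ (T ∨ T)) ∧ ¬F
  →6  (T ∨ T) ∧ ¬F
  →7  T ∧ ¬F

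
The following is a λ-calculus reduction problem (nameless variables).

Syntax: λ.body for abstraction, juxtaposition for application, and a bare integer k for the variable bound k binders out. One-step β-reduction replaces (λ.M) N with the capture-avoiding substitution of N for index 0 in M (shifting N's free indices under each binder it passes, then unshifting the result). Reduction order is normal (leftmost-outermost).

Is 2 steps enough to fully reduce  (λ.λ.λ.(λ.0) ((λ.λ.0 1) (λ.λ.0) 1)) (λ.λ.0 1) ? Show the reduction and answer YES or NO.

Answer: NO — after 2 steps the term is λ.λ.(λ.λ.0 1) (λ.λ.0) 1, not yet normal

Working:
  start: (λ.λ.λ.(λ.0) ((λ.λ.0 1) (λ.λ.0) 1)) (λ.λ.0 1)
  →1  λ.λ.(λ.0) ((λ.λ.0 1) (λ.λ.0) 1)
  →2  λ.λ.(λ.λ.0 1) (λ.λ.0) 1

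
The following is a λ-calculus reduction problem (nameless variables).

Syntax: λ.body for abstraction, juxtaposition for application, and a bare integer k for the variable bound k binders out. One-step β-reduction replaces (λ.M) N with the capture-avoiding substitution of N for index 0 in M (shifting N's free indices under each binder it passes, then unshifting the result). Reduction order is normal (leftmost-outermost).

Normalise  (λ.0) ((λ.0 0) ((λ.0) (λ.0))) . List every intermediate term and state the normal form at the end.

  start: (λ.0) ((λ.0 0) ((λ.0) (λ.0)))
  →1  (λ.0 0) ((λ.0) (λ.0))
  →2  (λ.0) (λ.0) ((λ.0) (λ.0))
  →3  (λ.0) ((λ.0) (λ.0))
  →4  (λ.0) (λ.0)
  →5  λ.0

Answer: normal form = λ.0  (in 5 steps)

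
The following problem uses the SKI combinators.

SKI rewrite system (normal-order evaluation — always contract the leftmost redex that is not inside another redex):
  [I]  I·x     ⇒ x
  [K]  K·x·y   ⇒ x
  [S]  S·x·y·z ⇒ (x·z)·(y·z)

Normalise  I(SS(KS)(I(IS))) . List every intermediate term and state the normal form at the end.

Answer: normal form = SSS  (in 5 steps)

Reduction:
  start: I(SS(KS)(I(IS)))
  [1] SS(KS)(I(IS))
  [2] S(I(IS))(KS(I(IS)))
  [3] S(IS)(KS(I(IS)))
  [4] SS(KS(I(IS)))
  [5] SSS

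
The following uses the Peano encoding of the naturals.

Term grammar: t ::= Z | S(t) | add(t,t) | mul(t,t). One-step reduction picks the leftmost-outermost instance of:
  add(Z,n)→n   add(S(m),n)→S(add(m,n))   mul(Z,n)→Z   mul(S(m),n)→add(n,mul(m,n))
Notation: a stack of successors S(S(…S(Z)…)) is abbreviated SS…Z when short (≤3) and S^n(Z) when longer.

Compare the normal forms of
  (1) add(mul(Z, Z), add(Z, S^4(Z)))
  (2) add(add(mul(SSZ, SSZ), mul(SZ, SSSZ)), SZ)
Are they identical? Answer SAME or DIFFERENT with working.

Term A:
  start: add(mul(Z, Z), add(Z, S^4(Z)))
  [1] add(Z, add(Z, S^4(Z)))
  [2] add(Z, S^4(Z))
  [3] S^4(Z)

Term B:
  start: add(add(mul(SSZ, SSZ), mul(SZ, SSSZ)), SZ)
  [1] add(add(add(SSZ, mul(SZ, SSZ)), mul(SZ, SSSZ)), SZ)
  [2] add(add(S(add(SZ, mul(SZ, SSZ))), mul(SZ, SSSZ)), SZ)
  [3] add(S(add(add(SZ, mul(SZ, SSZ)), mul(SZ, SSSZ))), SZ)
  [4] S(add(add(add(SZ, mul(SZ, SSZ)), mul(SZ, SSSZ)), SZ))
  [5] S(add(add(S(add(Z, mul(SZ, SSZ))), mul(SZ, SSSZ)), SZ))
  [6] S(add(S(add(add(Z, mul(SZ, SSZ)), mul(SZ, SSSZ))), SZ))
  [7] S(S(add(add(add(Z, mul(SZ, SSZ)), mul(SZ, SSSZ)), SZ)))
  [8] S(S(add(add(mul(SZ, SSZ), mul(SZ, SSSZ)), SZ)))
  [9] S(S(add(add(add(SSZ, mul(Z, SSZ)), mul(SZ, SSSZ)), SZ)))
  [10] S(S(add(add(S(add(SZ, mul(Z, SSZ))), mul(SZ, SSSZ)), SZ)))
  [11] S(S(add(S(add(add(SZ, mul(Z, SSZ)), mul(SZ, SSSZ))), SZ)))
  [12] S(S(S(add(add(add(SZ, mul(Z, SSZ)), mul(SZ, SSSZ)), SZ))))
  [13] S(S(S(add(add(S(add(Z, mul(Z, SSZ))), mul(SZ, SSSZ)), SZ))))
  [14] S(S(S(add(S(add(add(Z, mul(Z, SSZ)), mul(SZ, SSSZ))), SZ))))
  [15] S(S(S(S(add(add(add(Z, mul(Z, SSZ)), mul(SZ, SSSZ)), SZ)))))
  [16] S(S(S(S(add(add(mul(Z, SSZ), mul(SZ, SSSZ)), SZ)))))
  [17] S(S(S(S(add(add(Z, mul(SZ, SSSZ)), SZ)))))
  [18] S(S(S(S(add(mul(SZ, SSSZ), SZ)))))
  [19] S(S(S(S(add(add(SSSZ, mul(Z, SSSZ)), SZ)))))
  [20] S(S(S(S(add(S(add(SSZ, mul(Z, SSSZ))), SZ)))))
  [21] S(S(S(S(S(add(add(SSZ, mul(Z, SSSZ)), SZ))))))
  [22] S(S(S(S(S(add(S(add(SZ, mul(Z, SSSZ))), SZ))))))
  [23] S(S(S(S(S(S(add(add(SZ, mul(Z, SSSZ)), SZ)))))))
  [24] S(S(S(S(S(S(add(S(add(Z, mul(Z, SSSZ))), SZ)))))))
  [25] S(S(S(S(S(S(S(add(add(Z, mul(Z, SSSZ)), SZ))))))))
  [26] S(S(S(S(S(S(S(add(mul(Z, SSSZ), SZ))))))))
  [27] S(S(S(S(S(S(S(add(Z, SZ))))))))
  [28] S^8(Z)

Answer: DIFFERENT — A ⇓ S^4(Z), B ⇓ S^8(Z)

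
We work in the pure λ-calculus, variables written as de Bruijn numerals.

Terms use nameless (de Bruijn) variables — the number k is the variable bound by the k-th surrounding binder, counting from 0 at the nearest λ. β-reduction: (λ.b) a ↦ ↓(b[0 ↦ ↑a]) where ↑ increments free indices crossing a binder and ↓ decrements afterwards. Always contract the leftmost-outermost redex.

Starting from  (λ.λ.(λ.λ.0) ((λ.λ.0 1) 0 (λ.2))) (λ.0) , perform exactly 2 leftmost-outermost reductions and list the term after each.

Answer: after 2 steps: λ.λ.0

Derivation:
  start: (λ.λ.(λ.λ.0) ((λ.λ.0 1) 0 (λ.2))) (λ.0)
  step 1: λ.(λ.λ.0) ((λ.λ.0 1) 0 (λ.λ.0))
  step 2: λ.λ.0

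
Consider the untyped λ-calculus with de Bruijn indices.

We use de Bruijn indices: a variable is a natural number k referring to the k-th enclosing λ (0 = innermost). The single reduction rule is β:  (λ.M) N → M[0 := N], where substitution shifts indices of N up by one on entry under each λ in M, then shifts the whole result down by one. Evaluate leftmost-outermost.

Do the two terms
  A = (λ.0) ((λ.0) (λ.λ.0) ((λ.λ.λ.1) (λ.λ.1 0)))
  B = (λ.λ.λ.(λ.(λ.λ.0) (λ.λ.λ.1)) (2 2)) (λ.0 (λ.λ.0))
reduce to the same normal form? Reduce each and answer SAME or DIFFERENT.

Term A:
  start: (λ.0) ((λ.0) (λ.λ.0) ((λ.λ.λ.1) (λ.λ.1 0)))
  [1] (λ.0) (λ.λ.0) ((λ.λ.λ.1) (λ.λ.1 0))
  [2] (λ.λ.0) ((λ.λ.λ.1) (λ.λ.1 0))
  [3] λ.0

Term B:
  start: (λ.λ.λ.(λ.(λ.λ.0) (λ.λ.λ.1)) (2 2)) (λ.0 (λ.λ.0))
  [1] λ.λ.(λ.(λ.λ.0) (λ.λ.λ.1)) ((λ.0 (λ.λ.0)) (λ.0 (λ.λ.0)))
  [2] λ.λ.(λ.λ.0) (λ.λ.λ.1)
  [3] λ.λ.λ.0

Answer: DIFFERENT — A ⇓ λ.0, B ⇓ λ.λ.λ.0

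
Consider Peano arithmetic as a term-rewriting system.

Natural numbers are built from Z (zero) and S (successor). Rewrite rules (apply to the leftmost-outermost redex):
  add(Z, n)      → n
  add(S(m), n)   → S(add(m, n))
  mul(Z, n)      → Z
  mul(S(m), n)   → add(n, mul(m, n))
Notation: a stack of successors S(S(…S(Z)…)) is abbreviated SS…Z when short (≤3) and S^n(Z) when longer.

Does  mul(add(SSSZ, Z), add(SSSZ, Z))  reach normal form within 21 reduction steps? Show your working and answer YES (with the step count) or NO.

  start: mul(add(SSSZ, Z), add(SSSZ, Z))
  [1] mul(S(add(SSZ, Z)), add(SSSZ, Z))
  [2] add(add(SSSZ, Z), mul(add(SSZ, Z), add(SSSZ, Z)))
  [3] add(S(add(SSZ, Z)), mul(add(SSZ, Z), add(SSSZ, Z)))
  [4] S(add(add(SSZ, Z), mul(add(SSZ, Z), add(SSSZ, Z))))
  [5] S(add(S(add(SZ, Z)), mul(add(SSZ, Z), add(SSSZ, Z))))
  [6] S(S(add(add(SZ, Z), mul(add(SSZ, Z), add(SSSZ, Z)))))
  [7] S(S(add(S(add(Z, Z)), mul(add(SSZ, Z), add(SSSZ, Z)))))
  [8] S(S(S(add(add(Z, Z), mul(add(SSZ, Z), add(SSSZ, Z))))))
  [9] S(S(S(add(Z, mul(add(SSZ, Z), add(SSSZ, Z))))))
  [10] S(S(S(mul(add(SSZ, Z), add(SSSZ, Z)))))
  [11] S(S(S(mul(S(add(SZ, Z)), add(SSSZ, Z)))))
  [12] S(S(S(add(add(SSSZ, Z), mul(add(SZ, Z), add(SSSZ, Z))))))
  [13] S(S(S(add(S(add(SSZ, Z)), mul(add(SZ, Z), add(SSSZ, Z))))))
  [14] S(S(S(S(add(add(SSZ, Z), mul(add(SZ, Z), add(SSSZ, Z)))))))
  [15] S(S(S(S(add(S(add(SZ, Z)), mul(add(SZ, Z), add(SSSZ, Z)))))))
  [16] S(S(S(S(S(add(add(SZ, Z), mul(add(SZ, Z), add(SSSZ, Z))))))))
  [17] S(S(S(S(S(add(S(add(Z, Z)), mul(add(SZ, Z), add(SSSZ, Z))))))))
  [18] S(S(S(S(S(S(add(add(Z, Z), mul(add(SZ, Z), add(SSSZ, Z)))))))))
  [19] S(S(S(S(S(S(add(Z, mul(add(SZ, Z), add(SSSZ, Z)))))))))
  [20] S(S(S(S(S(S(mul(add(SZ, Z), add(SSSZ, Z))))))))
  [21] S(S(S(S(S(S(mul(S(add(Z, Z)), add(SSSZ, Z))))))))

Answer: NO — after 21 steps the term is S(S(S(S(S(S(mul(S(add(Z, Z)), add(SSSZ, Z)))))))), not yet normal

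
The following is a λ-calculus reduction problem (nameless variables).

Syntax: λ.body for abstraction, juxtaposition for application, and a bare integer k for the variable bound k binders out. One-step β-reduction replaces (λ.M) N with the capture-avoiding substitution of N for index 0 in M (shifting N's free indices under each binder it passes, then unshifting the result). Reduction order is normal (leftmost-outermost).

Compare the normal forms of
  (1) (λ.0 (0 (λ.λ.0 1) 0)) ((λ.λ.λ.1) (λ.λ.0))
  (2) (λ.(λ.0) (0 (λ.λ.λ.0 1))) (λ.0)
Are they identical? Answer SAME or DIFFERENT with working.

Answer: SAME — A ⇓ λ.λ.λ.0 1, B ⇓ λ.λ.λ.0 1

Derivation:
Term A:
  start: (λ.0 (0 (λ.λ.0 1) 0)) ((λ.λ.λ.1) (λ.λ.0))
  [1] (λ.λ.λ.1) (λ.λ.0) ((λ.λ.λ.1) (λ.λ.0) (λ.λ.0 1) ((λ.λ.λ.1) (λ.λ.0)))
  [2] (λ.λ.1) ((λ.λ.λ.1) (λ.λ.0) (λ.λ.0 1) ((λ.λ.λ.1) (λ.λ.0)))
  [3] λ.(λ.λ.λ.1) (λ.λ.0) (λ.λ.0 1) ((λ.λ.λ.1) (λ.λ.0))
  [4] λ.(λ.λ.1) (λ.λ.0 1) ((λ.λ.λ.1) (λ.λ.0))
  [5] λ.(λ.λ.λ.0 1) ((λ.λ.λ.1) (λ.λ.0))
  [6] λ.λ.λ.0 1

Term B:
  start: (λ.(λ.0) (0 (λ.λ.λ.0 1))) (λ.0)
  [1] (λ.0) ((λ.0) (λ.λ.λ.0 1))
  [2] (λ.0) (λ.λ.λ.0 1)
  [3] λ.λ.λ.0 1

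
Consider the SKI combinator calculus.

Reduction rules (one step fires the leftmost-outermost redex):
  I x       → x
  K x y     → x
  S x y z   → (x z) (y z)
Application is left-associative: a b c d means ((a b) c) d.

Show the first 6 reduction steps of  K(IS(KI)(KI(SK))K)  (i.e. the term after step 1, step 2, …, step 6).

Answer: after 6 steps: KK

Derivation:
  start: K(IS(KI)(KI(SK))K)
  step 1: K(S(KI)(KI(SK))K)
  step 2: K(KIK(KI(SK)K))
  step 3: K(I(KI(SK)K))
  step 4: K(KI(SK)K)
  step 5: K(IK)
  step 6: KK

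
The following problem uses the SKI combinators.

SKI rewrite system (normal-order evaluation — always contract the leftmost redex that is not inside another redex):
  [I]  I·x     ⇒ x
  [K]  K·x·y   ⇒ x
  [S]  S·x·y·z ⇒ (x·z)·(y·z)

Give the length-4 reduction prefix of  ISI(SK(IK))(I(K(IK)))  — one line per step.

  start: ISI(SK(IK))(I(K(IK)))
  step 1: SI(SK(IK))(I(K(IK)))
  step 2: I(I(K(IK)))(SK(IK)(I(K(IK))))
  step 3: I(K(IK))(SK(IK)(I(K(IK))))
  step 4: K(IK)(SK(IK)(I(K(IK))))

Answer: after 4 steps: K(IK)(SK(IK)(I(K(IK))))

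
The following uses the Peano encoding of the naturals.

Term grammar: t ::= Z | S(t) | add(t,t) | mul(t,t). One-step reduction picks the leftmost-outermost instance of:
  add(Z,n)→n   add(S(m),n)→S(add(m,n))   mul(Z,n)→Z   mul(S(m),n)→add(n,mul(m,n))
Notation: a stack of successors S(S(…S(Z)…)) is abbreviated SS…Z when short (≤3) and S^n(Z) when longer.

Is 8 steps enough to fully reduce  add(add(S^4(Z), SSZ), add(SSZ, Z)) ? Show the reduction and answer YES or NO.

Answer: NO — after 8 steps the term is S(S(S(S(add(add(Z, SSZ), add(SSZ, Z)))))), not yet normal

Reduction:
  start: add(add(S^4(Z), SSZ), add(SSZ, Z))
  step 1: add(S(add(SSSZ, SSZ)), add(SSZ, Z))
  step 2: S(add(add(SSSZ, SSZ), add(SSZ, Z)))
  step 3: S(add(S(add(SSZ, SSZ)), add(SSZ, Z)))
  step 4: S(S(add(add(SSZ, SSZ), add(SSZ, Z))))
  step 5: S(S(add(S(add(SZ, SSZ)), add(SSZ, Z))))
  step 6: S(S(S(add(add(SZ, SSZ), add(SSZ, Z)))))
  step 7: S(S(S(add(S(add(Z, SSZ)), add(SSZ, Z)))))
  step 8: S(S(S(S(add(add(Z, SSZ), add(SSZ, Z))))))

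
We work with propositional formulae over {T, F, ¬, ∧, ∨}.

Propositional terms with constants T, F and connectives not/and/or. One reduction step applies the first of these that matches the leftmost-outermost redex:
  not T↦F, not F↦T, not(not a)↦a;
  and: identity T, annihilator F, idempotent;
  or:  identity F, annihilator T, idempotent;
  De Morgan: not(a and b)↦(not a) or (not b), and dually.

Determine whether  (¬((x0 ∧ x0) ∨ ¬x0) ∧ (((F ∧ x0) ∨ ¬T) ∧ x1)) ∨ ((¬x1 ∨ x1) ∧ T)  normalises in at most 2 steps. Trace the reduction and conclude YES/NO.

Answer: NO — after 2 steps the term is (((¬x0 ∨ ¬x0) ∧ ¬¬x0) ∧ (((F ∧ x0) ∨ ¬T) ∧ x1)) ∨ ((¬x1 ∨ x1) ∧ T), not yet normal

Reduction:
  start: (¬((x0 ∧ x0) ∨ ¬x0) ∧ (((F ∧ x0) ∨ ¬T) ∧ x1)) ∨ ((¬x1 ∨ x1) ∧ T)
  [1] ((¬(x0 ∧ x0) ∧ ¬¬x0) ∧ (((F ∧ x0) ∨ ¬T) ∧ x1)) ∨ ((¬x1 ∨ x1) ∧ T)
  [2] (((¬x0 ∨ ¬x0) ∧ ¬¬x0) ∧ (((F ∧ x0) ∨ ¬T) ∧ x1)) ∨ ((¬x1 ∨ x1) ∧ T)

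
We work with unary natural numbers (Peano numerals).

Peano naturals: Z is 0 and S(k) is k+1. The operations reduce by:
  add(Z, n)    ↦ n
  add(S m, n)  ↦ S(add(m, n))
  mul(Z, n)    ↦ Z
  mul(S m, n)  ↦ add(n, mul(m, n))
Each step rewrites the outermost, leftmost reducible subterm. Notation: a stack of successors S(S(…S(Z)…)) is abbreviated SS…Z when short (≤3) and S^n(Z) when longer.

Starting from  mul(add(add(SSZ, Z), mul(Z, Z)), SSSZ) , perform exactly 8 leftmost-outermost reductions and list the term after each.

  start: mul(add(add(SSZ, Z), mul(Z, Z)), SSSZ)
  →1  mul(add(S(add(SZ, Z)), mul(Z, Z)), SSSZ)
  →2  mul(S(add(add(SZ, Z), mul(Z, Z))), SSSZ)
  →3  add(SSSZ, mul(add(add(SZ, Z), mul(Z, Z)), SSSZ))
  →4  S(add(SSZ, mul(add(add(SZ, Z), mul(Z, Z)), SSSZ)))
  →5  S(S(add(SZ, mul(add(add(SZ, Z), mul(Z, Z)), SSSZ))))
  →6  S(S(S(add(Z, mul(add(add(SZ, Z), mul(Z, Z)), SSSZ)))))
  →7  S(S(S(mul(add(add(SZ, Z), mul(Z, Z)), SSSZ))))
  →8  S(S(S(mul(add(S(add(Z, Z)), mul(Z, Z)), SSSZ))))

Answer: after 8 steps: S(S(S(mul(add(S(add(Z, Z)), mul(Z, Z)), SSSZ))))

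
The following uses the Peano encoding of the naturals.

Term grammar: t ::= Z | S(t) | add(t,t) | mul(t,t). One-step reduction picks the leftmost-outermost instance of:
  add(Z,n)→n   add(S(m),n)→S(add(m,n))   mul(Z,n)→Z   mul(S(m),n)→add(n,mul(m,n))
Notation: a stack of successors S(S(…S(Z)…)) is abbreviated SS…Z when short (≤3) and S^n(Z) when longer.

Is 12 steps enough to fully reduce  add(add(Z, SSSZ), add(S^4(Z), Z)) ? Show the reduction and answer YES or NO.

  start: add(add(Z, SSSZ), add(S^4(Z), Z))
  →1  add(SSSZ, add(S^4(Z), Z))
  →2  S(add(SSZ, add(S^4(Z), Z)))
  →3  S(S(add(SZ, add(S^4(Z), Z))))
  →4  S(S(S(add(Z, add(S^4(Z), Z)))))
  →5  S(S(S(add(S^4(Z), Z))))
  →6  S(S(S(S(add(SSSZ, Z)))))
  →7  S(S(S(S(S(add(SSZ, Z))))))
  →8  S(S(S(S(S(S(add(SZ, Z)))))))
  →9  S(S(S(S(S(S(S(add(Z, Z))))))))
  →10  S^7(Z)

Answer: YES — reaches normal form S^7(Z) in 10 ≤ 12 steps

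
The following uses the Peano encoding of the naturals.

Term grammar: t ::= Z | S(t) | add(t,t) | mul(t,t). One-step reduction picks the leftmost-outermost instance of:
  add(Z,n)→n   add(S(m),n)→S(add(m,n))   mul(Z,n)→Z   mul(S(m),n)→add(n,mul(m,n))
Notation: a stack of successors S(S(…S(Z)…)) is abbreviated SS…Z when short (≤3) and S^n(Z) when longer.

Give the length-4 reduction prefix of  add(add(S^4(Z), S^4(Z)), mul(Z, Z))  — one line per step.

  start: add(add(S^4(Z), S^4(Z)), mul(Z, Z))
  →1  add(S(add(SSSZ, S^4(Z))), mul(Z, Z))
  →2  S(add(add(SSSZ, S^4(Z)), mul(Z, Z)))
  →3  S(add(S(add(SSZ, S^4(Z))), mul(Z, Z)))
  →4  S(S(add(add(SSZ, S^4(Z)), mul(Z, Z))))

Answer: after 4 steps: S(S(add(add(SSZ, S^4(Z)), mul(Z, Z))))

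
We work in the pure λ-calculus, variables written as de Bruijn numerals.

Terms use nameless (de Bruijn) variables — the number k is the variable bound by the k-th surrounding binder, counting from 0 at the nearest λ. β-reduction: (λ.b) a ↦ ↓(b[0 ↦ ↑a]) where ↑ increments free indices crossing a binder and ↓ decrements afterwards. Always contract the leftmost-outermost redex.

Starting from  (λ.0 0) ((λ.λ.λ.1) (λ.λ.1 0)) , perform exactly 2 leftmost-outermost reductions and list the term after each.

Answer: after 2 steps: (λ.λ.1) ((λ.λ.λ.1) (λ.λ.1 0))

Derivation:
  start: (λ.0 0) ((λ.λ.λ.1) (λ.λ.1 0))
  →1  (λ.λ.λ.1) (λ.λ.1 0) ((λ.λ.λ.1) (λ.λ.1 0))
  →2  (λ.λ.1) ((λ.λ.λ.1) (λ.λ.1 0))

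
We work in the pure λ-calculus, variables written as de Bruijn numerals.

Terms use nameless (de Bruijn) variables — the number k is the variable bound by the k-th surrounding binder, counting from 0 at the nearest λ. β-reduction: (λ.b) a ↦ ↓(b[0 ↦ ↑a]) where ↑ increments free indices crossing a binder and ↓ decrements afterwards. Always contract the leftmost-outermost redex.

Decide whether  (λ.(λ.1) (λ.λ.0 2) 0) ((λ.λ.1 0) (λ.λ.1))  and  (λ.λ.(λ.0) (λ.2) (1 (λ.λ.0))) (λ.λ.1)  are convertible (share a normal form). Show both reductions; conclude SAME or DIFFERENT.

Answer: SAME — A ⇓ λ.λ.λ.1, B ⇓ λ.λ.λ.1

Working:
Term A:
  start: (λ.(λ.1) (λ.λ.0 2) 0) ((λ.λ.1 0) (λ.λ.1))
  [1] (λ.(λ.λ.1 0) (λ.λ.1)) (λ.λ.0 ((λ.λ.1 0) (λ.λ.1))) ((λ.λ.1 0) (λ.λ.1))
  [2] (λ.λ.1 0) (λ.λ.1) ((λ.λ.1 0) (λ.λ.1))
  [3] (λ.(λ.λ.1) 0) ((λ.λ.1 0) (λ.λ.1))
  [4] (λ.λ.1) ((λ.λ.1 0) (λ.λ.1))
  [5] λ.(λ.λ.1 0) (λ.λ.1)
  [6] λ.λ.(λ.λ.1) 0
  [7] λ.λ.λ.1

Term B:
  start: (λ.λ.(λ.0) (λ.2) (1 (λ.λ.0))) (λ.λ.1)
  [1] λ.(λ.0) (λ.λ.λ.1) ((λ.λ.1) (λ.λ.0))
  [2] λ.(λ.λ.λ.1) ((λ.λ.1) (λ.λ.0))
  [3] λ.λ.λ.1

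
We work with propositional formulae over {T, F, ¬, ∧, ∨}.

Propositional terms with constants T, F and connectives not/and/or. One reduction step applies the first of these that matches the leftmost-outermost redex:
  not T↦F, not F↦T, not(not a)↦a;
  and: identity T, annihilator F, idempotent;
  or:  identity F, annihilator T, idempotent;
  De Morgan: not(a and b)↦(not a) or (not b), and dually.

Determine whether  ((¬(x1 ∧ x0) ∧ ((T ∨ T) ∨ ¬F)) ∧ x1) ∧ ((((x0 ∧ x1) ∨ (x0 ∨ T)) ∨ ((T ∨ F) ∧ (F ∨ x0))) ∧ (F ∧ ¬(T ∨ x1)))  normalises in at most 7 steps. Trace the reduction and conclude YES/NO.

Answer: NO — after 7 steps the term is ((¬x1 ∨ ¬x0) ∧ x1) ∧ (T ∧ (F ∧ ¬(T ∨ x1))), not yet normal

Derivation:
  start: ((¬(x1 ∧ x0) ∧ ((T ∨ T) ∨ ¬F)) ∧ x1) ∧ ((((x0 ∧ x1) ∨ (x0 ∨ T)) ∨ ((T ∨ F) ∧ (F ∨ x0))) ∧ (F ∧ ¬(T ∨ x1)))
  →1  (((¬x1 ∨ ¬x0) ∧ ((T ∨ T) ∨ ¬F)) ∧ x1) ∧ ((((x0 ∧ x1) ∨ (x0 ∨ T)) ∨ ((T ∨ F) ∧ (F ∨ x0))) ∧ (F ∧ ¬(T ∨ x1)))
  →2  (((¬x1 ∨ ¬x0) ∧ (T ∨ ¬F)) ∧ x1) ∧ ((((x0 ∧ x1) ∨ (x0 ∨ T)) ∨ ((T ∨ F) ∧ (F ∨ x0))) ∧ (F ∧ ¬(T ∨ x1)))
  →3  (((¬x1 ∨ ¬x0) ∧ T) ∧ x1) ∧ ((((x0 ∧ x1) ∨ (x0 ∨ T)) ∨ ((T ∨ F) ∧ (F ∨ x0))) ∧ (F ∧ ¬(T ∨ x1)))
  →4  ((¬x1 ∨ ¬x0) ∧ x1) ∧ ((((x0 ∧ x1) ∨ (x0 ∨ T)) ∨ ((T ∨ F) ∧ (F ∨ x0))) ∧ (F ∧ ¬(T ∨ x1)))
  →5  ((¬x1 ∨ ¬x0) ∧ x1) ∧ ((((x0 ∧ x1) ∨ T) ∨ ((T ∨ F) ∧ (F ∨ x0))) ∧ (F ∧ ¬(T ∨ x1)))
  →6  ((¬x1 ∨ ¬x0) ∧ x1) ∧ ((T ∨ ((T ∨ F) ∧ (F ∨ x0))) ∧ (F ∧ ¬(T ∨ x1)))
  →7  ((¬x1 ∨ ¬x0) ∧ x1) ∧ (T ∧ (F ∧ ¬(T ∨ x1)))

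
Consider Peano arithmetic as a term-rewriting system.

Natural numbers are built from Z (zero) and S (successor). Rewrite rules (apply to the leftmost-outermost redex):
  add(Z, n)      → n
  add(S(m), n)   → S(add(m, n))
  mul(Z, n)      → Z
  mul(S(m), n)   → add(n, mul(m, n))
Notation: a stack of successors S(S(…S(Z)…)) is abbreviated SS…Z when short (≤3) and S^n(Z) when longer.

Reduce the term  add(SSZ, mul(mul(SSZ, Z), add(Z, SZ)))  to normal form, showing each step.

  start: add(SSZ, mul(mul(SSZ, Z), add(Z, SZ)))
  step 1: S(add(SZ, mul(mul(SSZ, Z), add(Z, SZ))))
  step 2: S(S(add(Z, mul(mul(SSZ, Z), add(Z, SZ)))))
  step 3: S(S(mul(mul(SSZ, Z), add(Z, SZ))))
  step 4: S(S(mul(add(Z, mul(SZ, Z)), add(Z, SZ))))
  step 5: S(S(mul(mul(SZ, Z), add(Z, SZ))))
  step 6: S(S(mul(add(Z, mul(Z, Z)), add(Z, SZ))))
  step 7: S(S(mul(mul(Z, Z), add(Z, SZ))))
  step 8: S(S(mul(Z, add(Z, SZ))))
  step 9: SSZ

Answer: normal form = SSZ  (in 9 steps)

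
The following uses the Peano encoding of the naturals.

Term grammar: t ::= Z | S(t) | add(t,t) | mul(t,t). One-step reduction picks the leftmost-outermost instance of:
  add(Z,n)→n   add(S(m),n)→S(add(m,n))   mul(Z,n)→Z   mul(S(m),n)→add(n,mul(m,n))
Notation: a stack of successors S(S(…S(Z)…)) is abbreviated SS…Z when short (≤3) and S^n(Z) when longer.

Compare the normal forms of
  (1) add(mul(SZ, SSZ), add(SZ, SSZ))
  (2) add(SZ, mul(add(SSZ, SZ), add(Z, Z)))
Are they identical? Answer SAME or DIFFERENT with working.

Term A:
  start: add(mul(SZ, SSZ), add(SZ, SSZ))
  step 1: add(add(SSZ, mul(Z, SSZ)), add(SZ, SSZ))
  step 2: add(S(add(SZ, mul(Z, SSZ))), add(SZ, SSZ))
  step 3: S(add(add(SZ, mul(Z, SSZ)), add(SZ, SSZ)))
  step 4: S(add(S(add(Z, mul(Z, SSZ))), add(SZ, SSZ)))
  step 5: S(S(add(add(Z, mul(Z, SSZ)), add(SZ, SSZ))))
  step 6: S(S(add(mul(Z, SSZ), add(SZ, SSZ))))
  step 7: S(S(add(Z, add(SZ, SSZ))))
  step 8: S(S(add(SZ, SSZ)))
  step 9: S(S(S(add(Z, SSZ))))
  step 10: S^5(Z)

Term B:
  start: add(SZ, mul(add(SSZ, SZ), add(Z, Z)))
  step 1: S(add(Z, mul(add(SSZ, SZ), add(Z, Z))))
  step 2: S(mul(add(SSZ, SZ), add(Z, Z)))
  step 3: S(mul(S(add(SZ, SZ)), add(Z, Z)))
  step 4: S(add(add(Z, Z), mul(add(SZ, SZ), add(Z, Z))))
  step 5: S(add(Z, mul(add(SZ, SZ), add(Z, Z))))
  step 6: S(mul(add(SZ, SZ), add(Z, Z)))
  step 7: S(mul(S(add(Z, SZ)), add(Z, Z)))
  step 8: S(add(add(Z, Z), mul(add(Z, SZ), add(Z, Z))))
  step 9: S(add(Z, mul(add(Z, SZ), add(Z, Z))))
  step 10: S(mul(add(Z, SZ), add(Z, Z)))
  step 11: S(mul(SZ, add(Z, Z)))
  step 12: S(add(add(Z, Z), mul(Z, add(Z, Z))))
  step 13: S(add(Z, mul(Z, add(Z, Z))))
  step 14: S(mul(Z, add(Z, Z)))
  step 15: SZ

Answer: DIFFERENT — A ⇓ S^5(Z), B ⇓ SZ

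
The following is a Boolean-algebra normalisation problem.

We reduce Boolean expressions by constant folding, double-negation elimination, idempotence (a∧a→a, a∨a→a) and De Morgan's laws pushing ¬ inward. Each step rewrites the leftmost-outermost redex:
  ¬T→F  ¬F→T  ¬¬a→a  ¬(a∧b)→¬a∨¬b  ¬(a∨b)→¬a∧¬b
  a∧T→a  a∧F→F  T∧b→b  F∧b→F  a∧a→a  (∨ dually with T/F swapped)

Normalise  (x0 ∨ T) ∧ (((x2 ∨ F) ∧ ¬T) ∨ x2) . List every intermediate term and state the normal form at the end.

  start: (x0 ∨ T) ∧ (((x2 ∨ F) ∧ ¬T) ∨ x2)
  step 1: T ∧ (((x2 ∨ F) ∧ ¬T) ∨ x2)
  step 2: ((x2 ∨ F) ∧ ¬T) ∨ x2
  step 3: (x2 ∧ ¬T) ∨ x2
  step 4: (x2 ∧ F) ∨ x2
  step 5: F ∨ x2
  step 6: x2

Answer: normal form = x2  (in 6 steps)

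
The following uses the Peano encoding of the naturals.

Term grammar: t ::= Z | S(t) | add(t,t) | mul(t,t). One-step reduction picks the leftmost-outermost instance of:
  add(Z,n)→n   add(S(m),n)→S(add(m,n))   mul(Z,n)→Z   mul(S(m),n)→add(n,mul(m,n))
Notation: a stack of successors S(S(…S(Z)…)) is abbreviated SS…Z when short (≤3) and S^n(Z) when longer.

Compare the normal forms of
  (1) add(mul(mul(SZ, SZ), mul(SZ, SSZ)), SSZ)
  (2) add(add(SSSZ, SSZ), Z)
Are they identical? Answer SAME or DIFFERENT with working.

Answer: DIFFERENT — A ⇓ S^4(Z), B ⇓ S^5(Z)

Reduction:
Term A:
  start: add(mul(mul(SZ, SZ), mul(SZ, SSZ)), SSZ)
  step 1: add(mul(add(SZ, mul(Z, SZ)), mul(SZ, SSZ)), SSZ)
  step 2: add(mul(S(add(Z, mul(Z, SZ))), mul(SZ, SSZ)), SSZ)
  step 3: add(add(mul(SZ, SSZ), mul(add(Z, mul(Z, SZ)), mul(SZ, SSZ))), SSZ)
  step 4: add(add(add(SSZ, mul(Z, SSZ)), mul(add(Z, mul(Z, SZ)), mul(SZ, SSZ))), SSZ)
  step 5: add(add(S(add(SZ, mul(Z, SSZ))), mul(add(Z, mul(Z, SZ)), mul(SZ, SSZ))), SSZ)
  step 6: add(S(add(add(SZ, mul(Z, SSZ)), mul(add(Z, mul(Z, SZ)), mul(SZ, SSZ)))), SSZ)
  step 7: S(add(add(add(SZ, mul(Z, SSZ)), mul(add(Z, mul(Z, SZ)), mul(SZ, SSZ))), SSZ))
  step 8: S(add(add(S(add(Z, mul(Z, SSZ))), mul(add(Z, mul(Z, SZ)), mul(SZ, SSZ))), SSZ))
  step 9: S(add(S(add(add(Z, mul(Z, SSZ)), mul(add(Z, mul(Z, SZ)), mul(SZ, SSZ)))), SSZ))
  step 10: S(S(add(add(add(Z, mul(Z, SSZ)), mul(add(Z, mul(Z, SZ)), mul(SZ, SSZ))), SSZ)))
  step 11: S(S(add(add(mul(Z, SSZ), mul(add(Z, mul(Z, SZ)), mul(SZ, SSZ))), SSZ)))
  step 12: S(S(add(add(Z, mul(add(Z, mul(Z, SZ)), mul(SZ, SSZ))), SSZ)))
  step 13: S(S(add(mul(add(Z, mul(Z, SZ)), mul(SZ, SSZ)), SSZ)))
  step 14: S(S(add(mul(mul(Z, SZ), mul(SZ, SSZ)), SSZ)))
  step 15: S(S(add(mul(Z, mul(SZ, SSZ)), SSZ)))
  step 16: S(S(add(Z, SSZ)))
  step 17: S^4(Z)

Term B:
  start: add(add(SSSZ, SSZ), Z)
  step 1: add(S(add(SSZ, SSZ)), Z)
  step 2: S(add(add(SSZ, SSZ), Z))
  step 3: S(add(S(add(SZ, SSZ)), Z))
  step 4: S(S(add(add(SZ, SSZ), Z)))
  step 5: S(S(add(S(add(Z, SSZ)), Z)))
  step 6: S(S(S(add(add(Z, SSZ), Z))))
  step 7: S(S(S(add(SSZ, Z))))
  step 8: S(S(S(S(add(SZ, Z)))))
  step 9: S(S(S(S(S(add(Z, Z))))))
  step 10: S^5(Z)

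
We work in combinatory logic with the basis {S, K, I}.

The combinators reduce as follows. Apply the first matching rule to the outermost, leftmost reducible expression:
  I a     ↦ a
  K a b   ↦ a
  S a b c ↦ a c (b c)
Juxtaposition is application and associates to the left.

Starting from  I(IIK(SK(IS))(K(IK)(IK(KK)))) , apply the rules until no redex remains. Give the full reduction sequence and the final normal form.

Answer: normal form = SKS  (in 5 steps)

Reduction:
  start: I(IIK(SK(IS))(K(IK)(IK(KK))))
  →1  IIK(SK(IS))(K(IK)(IK(KK)))
  →2  IK(SK(IS))(K(IK)(IK(KK)))
  →3  K(SK(IS))(K(IK)(IK(KK)))
  →4  SK(IS)
  →5  SKS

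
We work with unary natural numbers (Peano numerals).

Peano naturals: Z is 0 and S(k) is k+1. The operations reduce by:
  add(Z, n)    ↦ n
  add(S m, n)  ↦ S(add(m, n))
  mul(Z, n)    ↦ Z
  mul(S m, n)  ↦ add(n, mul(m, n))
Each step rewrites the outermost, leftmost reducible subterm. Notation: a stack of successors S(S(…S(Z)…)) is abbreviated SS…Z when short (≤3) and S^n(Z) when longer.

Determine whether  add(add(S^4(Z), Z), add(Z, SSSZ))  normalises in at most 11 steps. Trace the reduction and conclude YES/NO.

Answer: YES — reaches normal form S^7(Z) in 11 ≤ 11 steps

Derivation:
  start: add(add(S^4(Z), Z), add(Z, SSSZ))
  →1  add(S(add(SSSZ, Z)), add(Z, SSSZ))
  →2  S(add(add(SSSZ, Z), add(Z, SSSZ)))
  →3  S(add(S(add(SSZ, Z)), add(Z, SSSZ)))
  →4  S(S(add(add(SSZ, Z), add(Z, SSSZ))))
  →5  S(S(add(S(add(SZ, Z)), add(Z, SSSZ))))
  →6  S(S(S(add(add(SZ, Z), add(Z, SSSZ)))))
  →7  S(S(S(add(S(add(Z, Z)), add(Z, SSSZ)))))
  →8  S(S(S(S(add(add(Z, Z), add(Z, SSSZ))))))
  →9  S(S(S(S(add(Z, add(Z, SSSZ))))))
  →10  S(S(S(S(add(Z, SSSZ)))))
  →11  S^7(Z)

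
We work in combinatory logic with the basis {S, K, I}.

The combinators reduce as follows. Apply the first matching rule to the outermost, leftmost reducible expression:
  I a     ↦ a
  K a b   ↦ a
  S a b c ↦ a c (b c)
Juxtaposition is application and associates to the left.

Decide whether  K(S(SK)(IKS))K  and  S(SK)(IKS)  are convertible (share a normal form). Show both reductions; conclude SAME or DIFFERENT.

Answer: SAME — A ⇓ S(SK)(KS), B ⇓ S(SK)(KS)

Derivation:
Term A:
  start: K(S(SK)(IKS))K
  [1] S(SK)(IKS)
  [2] S(SK)(KS)

Term B:
  start: S(SK)(IKS)
  [1] S(SK)(KS)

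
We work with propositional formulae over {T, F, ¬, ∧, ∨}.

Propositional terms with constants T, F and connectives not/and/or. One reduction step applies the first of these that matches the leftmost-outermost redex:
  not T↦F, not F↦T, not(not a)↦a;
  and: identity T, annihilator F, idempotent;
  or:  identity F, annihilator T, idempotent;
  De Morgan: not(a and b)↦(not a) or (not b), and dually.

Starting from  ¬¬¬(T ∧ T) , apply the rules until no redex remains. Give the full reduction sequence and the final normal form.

  start: ¬¬¬(T ∧ T)
  →1  ¬(T ∧ T)
  →2  ¬T ∨ ¬T
  →3  ¬T
  →4  F

Answer: normal form = F  (in 4 steps)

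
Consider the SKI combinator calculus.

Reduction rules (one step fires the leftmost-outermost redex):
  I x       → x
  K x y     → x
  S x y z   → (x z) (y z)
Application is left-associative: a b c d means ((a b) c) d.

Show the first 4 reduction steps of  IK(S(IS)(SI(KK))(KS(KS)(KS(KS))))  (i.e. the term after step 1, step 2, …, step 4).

  start: IK(S(IS)(SI(KK))(KS(KS)(KS(KS))))
  [1] K(S(IS)(SI(KK))(KS(KS)(KS(KS))))
  [2] K(IS(KS(KS)(KS(KS)))(SI(KK)(KS(KS)(KS(KS)))))
  [3] K(S(KS(KS)(KS(KS)))(SI(KK)(KS(KS)(KS(KS)))))
  [4] K(S(S(KS(KS)))(SI(KK)(KS(KS)(KS(KS)))))

Answer: after 4 steps: K(S(S(KS(KS)))(SI(KK)(KS(KS)(KS(KS)))))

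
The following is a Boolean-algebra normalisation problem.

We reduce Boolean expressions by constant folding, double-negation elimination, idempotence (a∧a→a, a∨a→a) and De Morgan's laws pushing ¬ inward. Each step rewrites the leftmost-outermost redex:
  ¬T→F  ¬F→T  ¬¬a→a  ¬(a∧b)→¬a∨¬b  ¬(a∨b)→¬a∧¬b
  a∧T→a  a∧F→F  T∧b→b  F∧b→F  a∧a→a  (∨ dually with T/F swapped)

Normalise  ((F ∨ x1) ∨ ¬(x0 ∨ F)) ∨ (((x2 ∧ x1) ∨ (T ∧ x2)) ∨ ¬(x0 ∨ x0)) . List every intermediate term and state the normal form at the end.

  start: ((F ∨ x1) ∨ ¬(x0 ∨ F)) ∨ (((x2 ∧ x1) ∨ (T ∧ x2)) ∨ ¬(x0 ∨ x0))
  [1] (x1 ∨ ¬(x0 ∨ F)) ∨ (((x2 ∧ x1) ∨ (T ∧ x2)) ∨ ¬(x0 ∨ x0))
  [2] (x1 ∨ (¬x0 ∧ ¬F)) ∨ (((x2 ∧ x1) ∨ (T ∧ x2)) ∨ ¬(x0 ∨ x0))
  [3] (x1 ∨ (¬x0 ∧ T)) ∨ (((x2 ∧ x1) ∨ (T ∧ x2)) ∨ ¬(x0 ∨ x0))
  [4] (x1 ∨ ¬x0) ∨ (((x2 ∧ x1) ∨ (T ∧ x2)) ∨ ¬(x0 ∨ x0))
  [5] (x1 ∨ ¬x0) ∨ (((x2 ∧ x1) ∨ x2) ∨ ¬(x0 ∨ x0))
  [6] (x1 ∨ ¬x0) ∨ (((x2 ∧ x1) ∨ x2) ∨ (¬x0 ∧ ¬x0))
  [7] (x1 ∨ ¬x0) ∨ (((x2 ∧ x1) ∨ x2) ∨ ¬x0)

Answer: normal form = (x1 ∨ ¬x0) ∨ (((x2 ∧ x1) ∨ x2) ∨ ¬x0)  (in 7 steps)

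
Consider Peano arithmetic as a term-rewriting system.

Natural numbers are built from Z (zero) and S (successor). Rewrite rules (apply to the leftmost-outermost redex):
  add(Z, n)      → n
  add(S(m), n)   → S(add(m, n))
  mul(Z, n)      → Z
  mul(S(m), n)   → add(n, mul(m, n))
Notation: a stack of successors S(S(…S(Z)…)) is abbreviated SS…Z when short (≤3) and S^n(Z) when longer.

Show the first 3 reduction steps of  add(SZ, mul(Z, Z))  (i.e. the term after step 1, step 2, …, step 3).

  start: add(SZ, mul(Z, Z))
  →1  S(add(Z, mul(Z, Z)))
  →2  S(mul(Z, Z))
  →3  SZ

Answer: after 3 steps: SZ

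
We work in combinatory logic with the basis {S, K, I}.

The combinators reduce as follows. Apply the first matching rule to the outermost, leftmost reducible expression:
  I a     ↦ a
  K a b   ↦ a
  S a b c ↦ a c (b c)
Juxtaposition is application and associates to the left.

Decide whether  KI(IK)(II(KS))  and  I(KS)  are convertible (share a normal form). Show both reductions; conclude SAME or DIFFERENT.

Answer: SAME — A ⇓ KS, B ⇓ KS

Derivation:
Term A:
  start: KI(IK)(II(KS))
  step 1: I(II(KS))
  step 2: II(KS)
  step 3: I(KS)
  step 4: KS

Term B:
  start: I(KS)
  step 1: KS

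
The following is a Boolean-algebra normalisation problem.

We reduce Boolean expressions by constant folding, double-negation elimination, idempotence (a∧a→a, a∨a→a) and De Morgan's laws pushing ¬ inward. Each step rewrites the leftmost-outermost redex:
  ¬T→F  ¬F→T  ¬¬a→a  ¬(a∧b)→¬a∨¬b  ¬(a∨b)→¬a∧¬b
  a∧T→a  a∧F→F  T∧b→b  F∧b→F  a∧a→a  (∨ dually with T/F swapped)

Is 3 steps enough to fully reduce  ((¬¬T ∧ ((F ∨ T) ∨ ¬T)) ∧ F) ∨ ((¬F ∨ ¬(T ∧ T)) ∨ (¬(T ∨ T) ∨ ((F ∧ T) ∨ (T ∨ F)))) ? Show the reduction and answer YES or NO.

Answer: NO — after 3 steps the term is (T ∨ ¬(T ∧ T)) ∨ (¬(T ∨ T) ∨ ((F ∧ T) ∨ (T ∨ F))), not yet normal

Derivation:
  start: ((¬¬T ∧ ((F ∨ T) ∨ ¬T)) ∧ F) ∨ ((¬F ∨ ¬(T ∧ T)) ∨ (¬(T ∨ T) ∨ ((F ∧ T) ∨ (T ∨ F))))
  step 1: F ∨ ((¬F ∨ ¬(T ∧ T)) ∨ (¬(T ∨ T) ∨ ((F ∧ T) ∨ (T ∨ F))))
  step 2: (¬F ∨ ¬(T ∧ T)) ∨ (¬(T ∨ T) ∨ ((F ∧ T) ∨ (T ∨ F)))
  step 3: (T ∨ ¬(T ∧ T)) ∨ (¬(T ∨ T) ∨ ((F ∧ T) ∨ (T ∨ F)))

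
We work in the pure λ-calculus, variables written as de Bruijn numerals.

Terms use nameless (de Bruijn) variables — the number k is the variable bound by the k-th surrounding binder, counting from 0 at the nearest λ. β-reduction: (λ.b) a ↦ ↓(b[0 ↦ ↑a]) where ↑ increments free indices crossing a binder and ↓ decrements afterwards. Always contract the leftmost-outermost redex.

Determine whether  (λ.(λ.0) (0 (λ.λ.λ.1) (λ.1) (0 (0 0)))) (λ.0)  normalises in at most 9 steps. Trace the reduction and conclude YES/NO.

Answer: YES — reaches normal form λ.λ.0 in 7 ≤ 9 steps

Derivation:
  start: (λ.(λ.0) (0 (λ.λ.λ.1) (λ.1) (0 (0 0)))) (λ.0)
  →1  (λ.0) ((λ.0) (λ.λ.λ.1) (λ.λ.0) ((λ.0) ((λ.0) (λ.0))))
  →2  (λ.0) (λ.λ.λ.1) (λ.λ.0) ((λ.0) ((λ.0) (λ.0)))
  →3  (λ.λ.λ.1) (λ.λ.0) ((λ.0) ((λ.0) (λ.0)))
  →4  (λ.λ.1) ((λ.0) ((λ.0) (λ.0)))
  →5  λ.(λ.0) ((λ.0) (λ.0))
  →6  λ.(λ.0) (λ.0)
  →7  λ.λ.0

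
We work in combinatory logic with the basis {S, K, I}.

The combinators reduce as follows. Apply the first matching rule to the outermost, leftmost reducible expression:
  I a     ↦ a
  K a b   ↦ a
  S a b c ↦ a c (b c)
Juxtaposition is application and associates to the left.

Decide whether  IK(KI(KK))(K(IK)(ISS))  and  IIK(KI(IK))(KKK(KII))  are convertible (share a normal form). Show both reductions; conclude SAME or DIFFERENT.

Term A:
  start: IK(KI(KK))(K(IK)(ISS))
  [1] K(KI(KK))(K(IK)(ISS))
  [2] KI(KK)
  [3] I

Term B:
  start: IIK(KI(IK))(KKK(KII))
  [1] IK(KI(IK))(KKK(KII))
  [2] K(KI(IK))(KKK(KII))
  [3] KI(IK)
  [4] I

Answer: SAME — A ⇓ I, B ⇓ I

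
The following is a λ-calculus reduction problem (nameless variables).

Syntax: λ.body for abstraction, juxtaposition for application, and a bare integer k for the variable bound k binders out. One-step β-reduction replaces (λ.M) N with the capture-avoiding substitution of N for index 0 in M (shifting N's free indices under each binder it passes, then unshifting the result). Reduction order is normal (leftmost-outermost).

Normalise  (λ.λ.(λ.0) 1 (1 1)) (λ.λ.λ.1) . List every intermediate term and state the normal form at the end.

Answer: normal form = λ.λ.λ.1  (in 3 steps)

Working:
  start: (λ.λ.(λ.0) 1 (1 1)) (λ.λ.λ.1)
  [1] λ.(λ.0) (λ.λ.λ.1) ((λ.λ.λ.1) (λ.λ.λ.1))
  [2] λ.(λ.λ.λ.1) ((λ.λ.λ.1) (λ.λ.λ.1))
  [3] λ.λ.λ.1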